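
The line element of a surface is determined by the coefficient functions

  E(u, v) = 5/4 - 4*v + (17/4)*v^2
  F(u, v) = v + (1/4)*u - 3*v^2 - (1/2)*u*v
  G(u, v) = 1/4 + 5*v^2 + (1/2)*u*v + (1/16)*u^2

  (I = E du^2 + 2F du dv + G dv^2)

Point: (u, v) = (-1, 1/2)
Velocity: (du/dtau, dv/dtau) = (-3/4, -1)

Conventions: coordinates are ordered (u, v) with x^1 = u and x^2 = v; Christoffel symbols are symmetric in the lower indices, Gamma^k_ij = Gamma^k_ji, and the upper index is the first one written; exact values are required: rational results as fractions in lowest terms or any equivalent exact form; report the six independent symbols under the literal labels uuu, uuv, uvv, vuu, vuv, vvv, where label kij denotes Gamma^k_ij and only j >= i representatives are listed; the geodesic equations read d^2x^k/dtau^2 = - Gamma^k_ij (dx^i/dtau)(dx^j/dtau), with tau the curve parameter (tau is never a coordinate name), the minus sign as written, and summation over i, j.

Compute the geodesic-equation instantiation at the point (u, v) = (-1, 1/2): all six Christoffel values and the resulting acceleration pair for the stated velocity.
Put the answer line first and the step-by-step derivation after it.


Answer: Gamma_uuu = -8/89, Gamma_uuv = 46/89, Gamma_uvv = -381/89, Gamma_vuu = -10/89, Gamma_vuv = 13/89, Gamma_vvv = 80/89; accelerations (d^2u/dtau^2, d^2v/dtau^2) = (633/178, -751/712)

E = 5/16, F = -1/4, G = 21/16 at the point
E_u = 0, E_v = 1/4, F_u = 0, F_v = -3/2, G_u = 1/8, G_v = 9/2
EG - F^2 = 89/256;  g^inv = (256/89) * [[21/16, 1/4], [1/4, 5/16]]
first-kind symbols [ij,l] = (1/2)(d_i g_jl + d_j g_il - d_l g_ij): [uu,u] = E_u/2 = 0, [uu,v] = F_u - E_v/2 = -1/8, [uv,u] = E_v/2 = 1/8, [uv,v] = G_u/2 = 1/16, [vv,u] = F_v - G_u/2 = -25/16, [vv,v] = G_v/2 = 9/4
Gamma^u_ij = (G*[ij,u] - F*[ij,v])/(EG - F^2), Gamma^v_ij = (E*[ij,v] - F*[ij,u])/(EG - F^2)
Gamma_uuu = -8/89, Gamma_uuv = 46/89, Gamma_uvv = -381/89, Gamma_vuu = -10/89, Gamma_vuv = 13/89, Gamma_vvv = 80/89
d^2u/dtau^2 = -(Gamma_uuu*(-3/4)^2 + 2*Gamma_uuv*(-3/4)*(-1) + Gamma_uvv*(-1)^2) = 633/178
d^2v/dtau^2 = -(Gamma_vuu*(-3/4)^2 + 2*Gamma_vuv*(-3/4)*(-1) + Gamma_vvv*(-1)^2) = -751/712


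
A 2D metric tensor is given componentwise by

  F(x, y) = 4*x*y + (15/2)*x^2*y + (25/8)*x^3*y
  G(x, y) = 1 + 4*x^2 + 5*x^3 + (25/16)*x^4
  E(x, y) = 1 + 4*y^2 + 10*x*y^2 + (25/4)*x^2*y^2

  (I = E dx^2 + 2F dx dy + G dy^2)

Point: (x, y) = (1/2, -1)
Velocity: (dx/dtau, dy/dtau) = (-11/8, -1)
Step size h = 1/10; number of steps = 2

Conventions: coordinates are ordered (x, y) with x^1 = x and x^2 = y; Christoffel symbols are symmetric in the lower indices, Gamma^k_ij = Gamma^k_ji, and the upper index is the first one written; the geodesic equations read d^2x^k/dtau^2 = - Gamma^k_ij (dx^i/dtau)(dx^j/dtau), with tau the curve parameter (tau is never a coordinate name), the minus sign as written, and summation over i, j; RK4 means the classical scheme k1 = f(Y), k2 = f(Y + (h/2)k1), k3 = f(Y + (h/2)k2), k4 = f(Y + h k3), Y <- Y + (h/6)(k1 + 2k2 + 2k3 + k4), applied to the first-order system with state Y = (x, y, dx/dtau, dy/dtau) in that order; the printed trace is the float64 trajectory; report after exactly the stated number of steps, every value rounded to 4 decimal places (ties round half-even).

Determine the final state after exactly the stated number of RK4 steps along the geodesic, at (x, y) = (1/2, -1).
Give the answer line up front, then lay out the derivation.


Answer: x = 0.2432, y = -1.2059, dx/dtau = -1.2071, dy/dtau = -1.0493

f(Y) = (dx/dtau, dy/dtau, -Gamma^x_ij Y'^i Y'^j, -Gamma^y_ij Y'^i Y'^j) with the Gammas evaluated at the stage position; h = 0.100000; intermediate values shown to 6 dp
step 0: x = 0.5000, y = -1.0000, dx/dtau = -1.3750, dy/dtau = -1.0000
step 1:
  k1: at (x, y) = (0.500000, -1.000000), (dx/dtau, dy/dtau) = (-1.375000, -1.000000); Gamma_xxx = 0.611585, Gamma_xxy = -0.795060, Gamma_xyy = 0.000000, Gamma_yxx = -0.246986, Gamma_yxy = 0.321082, Gamma_yyy = 0.000000; k1 = (-1.375000, -1.000000, 1.030138, -0.416017)
  k2: at (x, y) = (0.431250, -1.050000), (dx/dtau, dy/dtau) = (-1.323493, -1.020801); Gamma_xxx = 0.670944, Gamma_xxy = -0.786762, Gamma_xyy = 0.000000, Gamma_yxx = -0.227307, Gamma_yxy = 0.266545, Gamma_yyy = 0.000000; k2 = (-1.323493, -1.020801, 0.950618, -0.322057)
  k3: at (x, y) = (0.433825, -1.051040), (dx/dtau, dy/dtau) = (-1.327469, -1.016103); Gamma_xxx = 0.669341, Gamma_xxy = -0.785745, Gamma_xyy = 0.000000, Gamma_yxx = -0.227705, Gamma_yxy = 0.267305, Gamma_yyy = 0.000000; k3 = (-1.327469, -1.016103, 0.940202, -0.319850)
  k4: at (x, y) = (0.367253, -1.101610), (dx/dtau, dy/dtau) = (-1.280980, -1.031985); Gamma_xxx = 0.728688, Gamma_xxy = -0.772109, Gamma_xyy = 0.000000, Gamma_yxx = -0.204712, Gamma_yxy = 0.216911, Gamma_yyy = 0.000000; k4 = (-1.280980, -1.031985, 0.845671, -0.237577)
  Y <- Y + (h/6)(k1 + 2k2 + 2k3 + k4): x = 0.3674, y = -1.1018, dx/dtau = -1.2807, dy/dtau = -1.0323
step 2:
  k1: at (x, y) = (0.367368, -1.101763), (dx/dtau, dy/dtau) = (-1.280709, -1.032290); Gamma_xxx = 0.728631, Gamma_xxy = -0.772018, Gamma_xyy = 0.000000, Gamma_yxx = -0.204724, Gamma_yxy = 0.216914, Gamma_yyy = 0.000000; k1 = (-1.280709, -1.032290, 0.846201, -0.237758)
  k2: at (x, y) = (0.303333, -1.153378), (dx/dtau, dy/dtau) = (-1.238399, -1.044178); Gamma_xxx = 0.787948, Gamma_xxy = -0.753759, Gamma_xyy = 0.000000, Gamma_yxx = -0.178741, Gamma_yxy = 0.170985, Gamma_yyy = 0.000000; k2 = (-1.238399, -1.044178, 0.740963, -0.168083)
  k3: at (x, y) = (0.305448, -1.153972), (dx/dtau, dy/dtau) = (-1.243661, -1.040694); Gamma_xxx = 0.786369, Gamma_xxy = -0.753303, Gamma_xyy = 0.000000, Gamma_yxx = -0.179390, Gamma_yxy = 0.171847, Gamma_yyy = 0.000000; k3 = (-1.243661, -1.040694, 0.733685, -0.167371)
  k4: at (x, y) = (0.243002, -1.205833), (dx/dtau, dy/dtau) = (-1.207341, -1.049027); Gamma_xxx = 0.846333, Gamma_xxy = -0.732048, Gamma_xyy = 0.000000, Gamma_yxx = -0.150687, Gamma_yxy = 0.130339, Gamma_yyy = 0.000000; k4 = (-1.207341, -1.049027, 0.620650, -0.110505)
  Y <- Y + (h/6)(k1 + 2k2 + 2k3 + k4): x = 0.2432, y = -1.2059, dx/dtau = -1.2071, dy/dtau = -1.0493


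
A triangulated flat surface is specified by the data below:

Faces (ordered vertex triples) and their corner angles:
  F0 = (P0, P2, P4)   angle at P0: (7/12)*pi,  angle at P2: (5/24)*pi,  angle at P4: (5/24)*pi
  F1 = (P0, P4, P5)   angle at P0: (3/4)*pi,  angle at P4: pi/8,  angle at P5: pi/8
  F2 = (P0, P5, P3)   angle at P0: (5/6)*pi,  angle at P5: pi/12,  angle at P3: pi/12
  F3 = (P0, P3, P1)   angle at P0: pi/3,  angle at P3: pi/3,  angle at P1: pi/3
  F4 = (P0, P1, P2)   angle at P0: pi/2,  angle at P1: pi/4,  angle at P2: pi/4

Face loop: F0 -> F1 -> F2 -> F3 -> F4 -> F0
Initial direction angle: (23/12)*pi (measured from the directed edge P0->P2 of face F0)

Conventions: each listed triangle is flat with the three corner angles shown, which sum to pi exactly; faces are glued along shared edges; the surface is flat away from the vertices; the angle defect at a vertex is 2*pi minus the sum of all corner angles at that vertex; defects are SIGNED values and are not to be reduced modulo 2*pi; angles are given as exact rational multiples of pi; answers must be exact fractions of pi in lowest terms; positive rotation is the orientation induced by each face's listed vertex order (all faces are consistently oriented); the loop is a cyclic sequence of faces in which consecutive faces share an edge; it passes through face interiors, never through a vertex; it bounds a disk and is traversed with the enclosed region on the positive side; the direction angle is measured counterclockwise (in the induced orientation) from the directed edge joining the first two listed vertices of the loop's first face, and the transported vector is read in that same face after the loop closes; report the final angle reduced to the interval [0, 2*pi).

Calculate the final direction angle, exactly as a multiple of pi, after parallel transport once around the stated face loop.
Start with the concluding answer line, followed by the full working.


Answer: final direction angle = (11/12)*pi

enclosed vertex P0: corner angles sum to 3*pi, defect = 2*pi - 3*pi = -pi
summing the enclosed defects onto the initial angle, mod 2*pi in the induced orientation:
final angle = (23/12)*pi - pi = (11/12)*pi (mod 2*pi)


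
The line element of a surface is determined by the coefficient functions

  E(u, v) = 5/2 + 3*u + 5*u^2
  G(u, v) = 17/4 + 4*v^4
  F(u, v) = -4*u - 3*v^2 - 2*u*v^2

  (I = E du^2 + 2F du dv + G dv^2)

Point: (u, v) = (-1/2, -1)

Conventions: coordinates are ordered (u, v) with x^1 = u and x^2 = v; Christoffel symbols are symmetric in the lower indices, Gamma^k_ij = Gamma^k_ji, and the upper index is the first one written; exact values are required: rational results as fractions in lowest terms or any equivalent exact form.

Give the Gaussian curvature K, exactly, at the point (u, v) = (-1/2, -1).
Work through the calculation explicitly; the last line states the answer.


E = 9/4, F = 0, G = 33/4, EG - F^2 = 297/16 at the point
E_u = -2, E_v = 0, F_u = -6, F_v = 4, G_u = 0, G_v = -16
E_vv = 0, F_uv = 4, G_uu = 0
By Brioschi, K is (det M1 - det M2) divided by (EG - F^2) squared.
M1 = [[-E_vv/2 + F_uv - G_uu/2, E_u/2, F_u - E_v/2], [F_v - G_u/2, E, F], [G_v/2, F, G]] = [[4, -1, -6], [4, 9/4, 0], [-8, 0, 33/4]]; det M1 = -3/4
M2 = [[0, E_v/2, G_u/2], [E_v/2, E, F], [G_u/2, F, G]] = [[0, 0, 0], [0, 9/4, 0], [0, 0, 33/4]]; det M2 = 0
det M1 - det M2 = -3/4; K = -3/4 / (297/16)^2 = -64/29403

Answer: K = -64/29403


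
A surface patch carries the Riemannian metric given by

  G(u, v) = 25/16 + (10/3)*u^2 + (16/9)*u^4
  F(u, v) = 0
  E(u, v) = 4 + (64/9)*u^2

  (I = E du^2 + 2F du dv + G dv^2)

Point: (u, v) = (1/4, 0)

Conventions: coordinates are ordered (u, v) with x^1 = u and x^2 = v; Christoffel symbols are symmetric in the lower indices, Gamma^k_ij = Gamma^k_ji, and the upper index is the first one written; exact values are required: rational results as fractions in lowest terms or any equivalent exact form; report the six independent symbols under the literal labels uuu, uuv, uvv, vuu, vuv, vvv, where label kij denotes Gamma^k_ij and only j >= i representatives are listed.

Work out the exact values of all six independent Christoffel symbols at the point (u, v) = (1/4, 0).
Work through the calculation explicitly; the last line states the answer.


E = 40/9, F = 0, G = 16/9 at the point
E_u = 32/9, E_v = 0, F_u = 0, F_v = 0, G_u = 16/9, G_v = 0
EG - F^2 = 640/81;  g^inv = (81/640) * [[16/9, 0], [0, 40/9]]
first-kind symbols [ij,l] = (1/2)(d_i g_jl + d_j g_il - d_l g_ij): [uu,u] = E_u/2 = 16/9, [uu,v] = F_u - E_v/2 = 0, [uv,u] = E_v/2 = 0, [uv,v] = G_u/2 = 8/9, [vv,u] = F_v - G_u/2 = -8/9, [vv,v] = G_v/2 = 0
Gamma^u_ij = (G*[ij,u] - F*[ij,v])/(EG - F^2), Gamma^v_ij = (E*[ij,v] - F*[ij,u])/(EG - F^2)

Answer: Gamma_uuu = 2/5, Gamma_uuv = 0, Gamma_uvv = -1/5, Gamma_vuu = 0, Gamma_vuv = 1/2, Gamma_vvv = 0


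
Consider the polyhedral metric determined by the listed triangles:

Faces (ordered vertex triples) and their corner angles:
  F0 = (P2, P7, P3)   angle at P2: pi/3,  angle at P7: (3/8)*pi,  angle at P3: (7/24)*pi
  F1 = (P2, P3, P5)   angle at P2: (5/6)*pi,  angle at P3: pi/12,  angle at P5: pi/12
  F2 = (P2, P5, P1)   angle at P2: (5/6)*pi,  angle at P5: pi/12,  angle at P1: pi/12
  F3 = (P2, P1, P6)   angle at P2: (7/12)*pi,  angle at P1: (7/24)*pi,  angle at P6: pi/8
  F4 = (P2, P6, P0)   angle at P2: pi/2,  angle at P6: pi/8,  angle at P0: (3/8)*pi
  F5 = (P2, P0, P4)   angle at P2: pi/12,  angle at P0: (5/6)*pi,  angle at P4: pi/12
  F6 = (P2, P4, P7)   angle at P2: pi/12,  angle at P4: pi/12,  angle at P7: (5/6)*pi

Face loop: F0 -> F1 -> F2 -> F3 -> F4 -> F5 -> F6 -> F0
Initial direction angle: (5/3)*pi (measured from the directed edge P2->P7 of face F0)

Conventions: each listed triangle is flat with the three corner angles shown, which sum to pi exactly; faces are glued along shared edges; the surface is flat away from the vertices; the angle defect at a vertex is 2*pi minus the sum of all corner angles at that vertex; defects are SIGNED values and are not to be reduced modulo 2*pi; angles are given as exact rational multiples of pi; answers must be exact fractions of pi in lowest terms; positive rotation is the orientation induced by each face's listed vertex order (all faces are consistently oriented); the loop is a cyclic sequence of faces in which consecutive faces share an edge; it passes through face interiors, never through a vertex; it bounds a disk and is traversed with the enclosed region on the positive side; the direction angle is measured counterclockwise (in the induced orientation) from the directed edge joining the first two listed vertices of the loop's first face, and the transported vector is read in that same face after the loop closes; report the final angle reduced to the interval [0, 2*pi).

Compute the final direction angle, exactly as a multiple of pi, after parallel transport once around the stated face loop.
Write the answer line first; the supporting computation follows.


Answer: final direction angle = (5/12)*pi

enclosed vertex P2: corner angles sum to (13/4)*pi, defect = 2*pi - (13/4)*pi = (-5/4)*pi
holonomy = initial angle + sum of enclosed defects (mod 2*pi), positive in the induced orientation
final angle = (5/3)*pi - (5/4)*pi = (5/12)*pi (mod 2*pi)


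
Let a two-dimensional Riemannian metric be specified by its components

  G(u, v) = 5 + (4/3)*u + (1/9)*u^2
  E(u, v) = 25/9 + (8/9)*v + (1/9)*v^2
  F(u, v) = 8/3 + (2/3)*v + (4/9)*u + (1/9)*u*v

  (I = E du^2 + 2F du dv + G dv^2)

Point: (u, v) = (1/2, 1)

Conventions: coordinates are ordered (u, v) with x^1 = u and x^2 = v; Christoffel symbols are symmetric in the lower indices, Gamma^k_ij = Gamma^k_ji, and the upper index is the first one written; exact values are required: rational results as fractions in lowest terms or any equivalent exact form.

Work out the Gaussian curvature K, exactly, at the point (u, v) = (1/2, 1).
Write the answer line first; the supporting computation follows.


Answer: K = -144/93025

E = 34/9, F = 65/18, G = 205/36, EG - F^2 = 305/36 at the point
E_u = 0, E_v = 10/9, F_u = 5/9, F_v = 13/18, G_u = 13/9, G_v = 0
E_vv = 2/9, F_uv = 1/9, G_uu = 2/9
Brioschi: K = (det M1 - det M2) / (EG - F^2)^2 with the standard first/second-derivative matrices M1, M2.
M1 = [[-E_vv/2 + F_uv - G_uu/2, E_u/2, F_u - E_v/2], [F_v - G_u/2, E, F], [G_v/2, F, G]] = [[-1/9, 0, 0], [0, 34/9, 65/18], [0, 65/18, 205/36]]; det M1 = -305/324
M2 = [[0, E_v/2, G_u/2], [E_v/2, E, F], [G_u/2, F, G]] = [[0, 5/9, 13/18], [5/9, 34/9, 65/18], [13/18, 65/18, 205/36]]; det M2 = -269/324
det M1 - det M2 = -1/9; K = -1/9 / (305/36)^2 = -144/93025


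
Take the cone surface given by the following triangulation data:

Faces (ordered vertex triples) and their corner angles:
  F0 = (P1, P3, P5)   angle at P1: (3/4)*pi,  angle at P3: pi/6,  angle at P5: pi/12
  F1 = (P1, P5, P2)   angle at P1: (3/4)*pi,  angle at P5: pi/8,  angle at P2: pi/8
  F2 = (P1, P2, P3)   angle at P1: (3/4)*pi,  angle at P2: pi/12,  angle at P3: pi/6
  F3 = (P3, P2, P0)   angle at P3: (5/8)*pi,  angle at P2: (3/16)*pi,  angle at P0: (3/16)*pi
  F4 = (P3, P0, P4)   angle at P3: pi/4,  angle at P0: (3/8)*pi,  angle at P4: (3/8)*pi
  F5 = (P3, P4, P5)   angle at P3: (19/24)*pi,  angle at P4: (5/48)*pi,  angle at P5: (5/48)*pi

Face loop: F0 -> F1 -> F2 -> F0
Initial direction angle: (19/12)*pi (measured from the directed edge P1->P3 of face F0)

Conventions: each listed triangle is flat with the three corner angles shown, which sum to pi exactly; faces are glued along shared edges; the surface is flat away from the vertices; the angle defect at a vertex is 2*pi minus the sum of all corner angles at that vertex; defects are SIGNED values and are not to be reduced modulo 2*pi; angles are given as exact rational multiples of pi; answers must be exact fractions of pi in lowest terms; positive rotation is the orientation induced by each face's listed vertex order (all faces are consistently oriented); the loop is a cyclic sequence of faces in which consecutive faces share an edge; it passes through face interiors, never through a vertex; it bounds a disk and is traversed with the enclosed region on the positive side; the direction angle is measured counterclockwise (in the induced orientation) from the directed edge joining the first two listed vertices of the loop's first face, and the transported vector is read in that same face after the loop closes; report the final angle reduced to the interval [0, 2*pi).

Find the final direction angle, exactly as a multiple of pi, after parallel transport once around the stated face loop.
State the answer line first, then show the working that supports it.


Answer: final direction angle = (4/3)*pi

enclosed vertex P1: corner angles sum to (9/4)*pi, defect = 2*pi - (9/4)*pi = -pi/4
adding the enclosed defects to the starting angle (mod 2*pi, induced orientation) gives the holonomy
final angle = (19/12)*pi - pi/4 = (4/3)*pi (mod 2*pi)


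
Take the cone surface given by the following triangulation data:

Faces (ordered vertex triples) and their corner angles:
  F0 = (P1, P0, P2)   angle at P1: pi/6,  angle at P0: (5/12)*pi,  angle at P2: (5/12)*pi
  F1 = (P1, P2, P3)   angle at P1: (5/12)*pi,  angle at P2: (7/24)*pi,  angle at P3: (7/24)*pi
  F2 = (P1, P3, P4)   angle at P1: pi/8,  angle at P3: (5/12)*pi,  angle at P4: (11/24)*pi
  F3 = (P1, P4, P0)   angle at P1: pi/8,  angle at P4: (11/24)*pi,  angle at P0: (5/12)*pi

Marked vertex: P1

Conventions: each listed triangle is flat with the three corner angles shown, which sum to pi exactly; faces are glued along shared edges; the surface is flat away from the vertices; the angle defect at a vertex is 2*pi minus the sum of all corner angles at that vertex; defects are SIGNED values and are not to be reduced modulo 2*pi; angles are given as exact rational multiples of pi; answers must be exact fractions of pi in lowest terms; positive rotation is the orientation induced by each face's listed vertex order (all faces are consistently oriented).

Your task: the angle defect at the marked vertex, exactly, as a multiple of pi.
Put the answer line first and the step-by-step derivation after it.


Answer: defect(P1) = (7/6)*pi

Sum of corner angles at P1: (5/6)*pi
defect = 2*pi - (5/6)*pi


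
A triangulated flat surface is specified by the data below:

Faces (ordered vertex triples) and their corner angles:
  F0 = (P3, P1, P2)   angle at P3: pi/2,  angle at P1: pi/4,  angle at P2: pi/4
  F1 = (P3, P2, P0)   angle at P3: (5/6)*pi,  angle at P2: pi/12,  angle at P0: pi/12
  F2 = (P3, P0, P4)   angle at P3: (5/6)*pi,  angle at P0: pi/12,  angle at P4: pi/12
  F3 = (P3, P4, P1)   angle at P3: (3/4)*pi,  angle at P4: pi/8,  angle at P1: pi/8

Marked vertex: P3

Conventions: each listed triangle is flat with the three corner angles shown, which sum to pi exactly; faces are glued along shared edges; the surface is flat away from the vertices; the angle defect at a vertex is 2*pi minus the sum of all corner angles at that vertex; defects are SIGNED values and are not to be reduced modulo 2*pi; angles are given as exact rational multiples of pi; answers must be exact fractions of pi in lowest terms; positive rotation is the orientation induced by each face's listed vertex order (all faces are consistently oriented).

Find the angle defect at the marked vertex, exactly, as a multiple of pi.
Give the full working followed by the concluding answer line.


Sum of corner angles at P3: (35/12)*pi
defect = 2*pi - (35/12)*pi

Answer: defect(P3) = (-11/12)*pi


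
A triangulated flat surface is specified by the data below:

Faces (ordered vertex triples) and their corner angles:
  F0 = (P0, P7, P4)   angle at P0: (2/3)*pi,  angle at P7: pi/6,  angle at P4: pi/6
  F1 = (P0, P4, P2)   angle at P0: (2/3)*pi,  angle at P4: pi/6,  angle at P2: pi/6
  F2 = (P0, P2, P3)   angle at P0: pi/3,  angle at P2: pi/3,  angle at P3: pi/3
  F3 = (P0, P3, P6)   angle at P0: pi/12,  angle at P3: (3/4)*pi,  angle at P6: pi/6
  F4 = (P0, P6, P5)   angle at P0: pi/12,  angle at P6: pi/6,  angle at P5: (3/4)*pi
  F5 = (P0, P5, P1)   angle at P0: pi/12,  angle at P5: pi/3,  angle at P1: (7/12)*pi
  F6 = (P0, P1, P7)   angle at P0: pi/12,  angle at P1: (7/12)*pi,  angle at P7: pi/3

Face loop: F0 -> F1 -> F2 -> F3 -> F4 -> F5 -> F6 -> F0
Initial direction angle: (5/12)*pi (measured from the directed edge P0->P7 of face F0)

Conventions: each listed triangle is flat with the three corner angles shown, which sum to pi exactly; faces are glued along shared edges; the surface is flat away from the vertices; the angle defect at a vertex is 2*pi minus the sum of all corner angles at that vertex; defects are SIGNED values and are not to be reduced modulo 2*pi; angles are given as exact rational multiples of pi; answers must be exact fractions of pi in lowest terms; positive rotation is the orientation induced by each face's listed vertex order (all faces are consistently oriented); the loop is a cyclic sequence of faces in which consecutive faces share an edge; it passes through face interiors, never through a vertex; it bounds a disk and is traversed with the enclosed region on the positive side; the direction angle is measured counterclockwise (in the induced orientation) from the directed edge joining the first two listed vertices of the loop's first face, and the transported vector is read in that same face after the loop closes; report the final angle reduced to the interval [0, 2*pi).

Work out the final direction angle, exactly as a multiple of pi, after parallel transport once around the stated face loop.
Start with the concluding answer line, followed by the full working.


Answer: final direction angle = (5/12)*pi

enclosed vertex P0: corner angles sum to 2*pi, defect = 2*pi - 2*pi = 0
holonomy = initial angle + sum of enclosed defects (mod 2*pi), positive in the induced orientation
final angle = (5/12)*pi + 0 = (5/12)*pi (mod 2*pi)


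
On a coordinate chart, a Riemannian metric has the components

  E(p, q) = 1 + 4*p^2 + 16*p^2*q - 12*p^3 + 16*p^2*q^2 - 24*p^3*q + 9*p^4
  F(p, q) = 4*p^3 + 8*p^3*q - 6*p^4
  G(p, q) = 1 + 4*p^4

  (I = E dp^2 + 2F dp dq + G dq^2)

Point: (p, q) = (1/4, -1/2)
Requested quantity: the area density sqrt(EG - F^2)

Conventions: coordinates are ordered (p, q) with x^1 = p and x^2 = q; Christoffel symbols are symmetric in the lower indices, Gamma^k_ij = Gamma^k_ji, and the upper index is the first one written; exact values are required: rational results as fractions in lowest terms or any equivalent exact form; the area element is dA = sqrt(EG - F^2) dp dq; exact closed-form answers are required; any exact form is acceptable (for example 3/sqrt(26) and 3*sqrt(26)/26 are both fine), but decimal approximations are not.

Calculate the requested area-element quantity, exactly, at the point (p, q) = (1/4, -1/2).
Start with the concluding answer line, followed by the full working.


Answer: sqrt(EG - F^2) = sqrt(269)/16

E = 265/256, F = -3/128, G = 65/64; EG - F^2 = 269/256


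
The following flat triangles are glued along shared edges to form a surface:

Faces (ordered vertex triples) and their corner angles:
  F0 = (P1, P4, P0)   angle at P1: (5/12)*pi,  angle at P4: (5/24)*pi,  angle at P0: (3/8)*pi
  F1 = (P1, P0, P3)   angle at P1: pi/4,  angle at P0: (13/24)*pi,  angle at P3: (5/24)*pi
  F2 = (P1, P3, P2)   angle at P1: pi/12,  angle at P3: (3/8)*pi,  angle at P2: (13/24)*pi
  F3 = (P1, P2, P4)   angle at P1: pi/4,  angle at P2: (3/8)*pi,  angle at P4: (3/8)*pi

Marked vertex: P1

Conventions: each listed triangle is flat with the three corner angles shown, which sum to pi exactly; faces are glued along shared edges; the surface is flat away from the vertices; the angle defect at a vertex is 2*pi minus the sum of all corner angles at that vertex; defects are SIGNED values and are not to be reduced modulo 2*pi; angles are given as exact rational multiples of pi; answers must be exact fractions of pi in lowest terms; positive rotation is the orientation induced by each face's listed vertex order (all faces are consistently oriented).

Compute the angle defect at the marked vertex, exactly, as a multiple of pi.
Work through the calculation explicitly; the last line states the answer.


Sum of corner angles at P1: pi
defect = 2*pi - pi

Answer: defect(P1) = pi


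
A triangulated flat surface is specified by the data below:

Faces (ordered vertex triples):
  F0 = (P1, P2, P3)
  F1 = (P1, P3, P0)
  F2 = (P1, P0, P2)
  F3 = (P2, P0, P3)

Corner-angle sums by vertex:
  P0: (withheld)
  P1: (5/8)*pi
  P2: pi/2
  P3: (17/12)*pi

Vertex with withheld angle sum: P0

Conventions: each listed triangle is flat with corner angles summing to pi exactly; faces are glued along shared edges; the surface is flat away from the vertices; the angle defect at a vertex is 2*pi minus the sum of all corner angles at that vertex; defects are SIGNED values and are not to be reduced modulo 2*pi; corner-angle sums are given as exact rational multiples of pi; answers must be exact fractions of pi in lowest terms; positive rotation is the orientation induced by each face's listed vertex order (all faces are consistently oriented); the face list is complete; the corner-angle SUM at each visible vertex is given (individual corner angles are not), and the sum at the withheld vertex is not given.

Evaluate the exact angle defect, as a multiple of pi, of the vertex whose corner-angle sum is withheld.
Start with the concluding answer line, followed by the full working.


Answer: defect(P0) = (13/24)*pi

V = 4, E = 6, F = 4; chi = V - E + F = 2
Gauss-Bonnet: total defect = 2*pi*chi = 4*pi; visible defects sum to (83/24)*pi


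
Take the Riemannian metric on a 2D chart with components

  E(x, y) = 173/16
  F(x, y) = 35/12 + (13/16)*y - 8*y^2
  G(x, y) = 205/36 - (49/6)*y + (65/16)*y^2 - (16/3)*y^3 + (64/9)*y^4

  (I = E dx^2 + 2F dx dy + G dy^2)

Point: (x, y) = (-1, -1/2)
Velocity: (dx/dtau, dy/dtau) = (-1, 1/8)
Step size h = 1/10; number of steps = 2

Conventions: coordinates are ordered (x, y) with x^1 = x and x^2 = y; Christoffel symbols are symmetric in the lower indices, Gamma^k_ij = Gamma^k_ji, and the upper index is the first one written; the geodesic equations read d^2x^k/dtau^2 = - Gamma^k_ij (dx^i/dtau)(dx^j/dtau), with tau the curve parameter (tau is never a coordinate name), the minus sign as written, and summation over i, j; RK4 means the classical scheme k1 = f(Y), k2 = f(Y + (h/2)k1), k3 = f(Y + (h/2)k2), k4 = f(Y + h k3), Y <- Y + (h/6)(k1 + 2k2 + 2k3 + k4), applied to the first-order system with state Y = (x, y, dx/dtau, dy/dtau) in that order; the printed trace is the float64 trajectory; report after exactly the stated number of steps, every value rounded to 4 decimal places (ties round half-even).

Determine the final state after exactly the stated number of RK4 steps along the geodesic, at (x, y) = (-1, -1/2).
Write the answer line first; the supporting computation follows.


Answer: x = -1.2003, y = -0.4747, dx/dtau = -1.0027, dy/dtau = 0.1278

f(Y) = (dx/dtau, dy/dtau, -Gamma^x_ij Y'^i Y'^j, -Gamma^y_ij Y'^i Y'^j) with the Gammas evaluated at the stage position; h = 0.100000; intermediate values shown to 6 dp
step 0: x = -1.0000, y = -0.5000, dx/dtau = -1.0000, dy/dtau = 0.1250
step 1:
  k1: at (x, y) = (-1.000000, -0.500000), (dx/dtau, dy/dtau) = (-1.000000, 0.125000); Gamma_xxx = 0.000000, Gamma_xxy = 0.000000, Gamma_xyy = 0.855989, Gamma_yxx = 0.000000, Gamma_yxy = 0.000000, Gamma_yyy = -0.867677; k1 = (-1.000000, 0.125000, -0.013375, 0.013557)
  k2: at (x, y) = (-1.050000, -0.493750), (dx/dtau, dy/dtau) = (-1.000669, 0.125678); Gamma_xxx = 0.000000, Gamma_xxy = 0.000000, Gamma_xyy = 0.851178, Gamma_yxx = 0.000000, Gamma_yxy = 0.000000, Gamma_yyy = -0.868506; k2 = (-1.000669, 0.125678, -0.013444, 0.013718)
  k3: at (x, y) = (-1.050033, -0.493716), (dx/dtau, dy/dtau) = (-1.000672, 0.125686); Gamma_xxx = 0.000000, Gamma_xxy = 0.000000, Gamma_xyy = 0.851152, Gamma_yxx = 0.000000, Gamma_yxy = 0.000000, Gamma_yyy = -0.868511; k3 = (-1.000672, 0.125686, -0.013446, 0.013720)
  k4: at (x, y) = (-1.100067, -0.487431), (dx/dtau, dy/dtau) = (-1.001345, 0.126372); Gamma_xxx = 0.000000, Gamma_xxy = 0.000000, Gamma_xyy = 0.846272, Gamma_yxx = 0.000000, Gamma_yxy = 0.000000, Gamma_yyy = -0.869334; k4 = (-1.001345, 0.126372, -0.013515, 0.013883)
  Y <- Y + (h/6)(k1 + 2k2 + 2k3 + k4): x = -1.1001, y = -0.4874, dx/dtau = -1.0013, dy/dtau = 0.1264
step 2:
  k1: at (x, y) = (-1.100067, -0.487432), (dx/dtau, dy/dtau) = (-1.001344, 0.126372); Gamma_xxx = 0.000000, Gamma_xxy = 0.000000, Gamma_xyy = 0.846272, Gamma_yxx = 0.000000, Gamma_yxy = 0.000000, Gamma_yyy = -0.869334; k1 = (-1.001344, 0.126372, -0.013515, 0.013883)
  k2: at (x, y) = (-1.150134, -0.481113), (dx/dtau, dy/dtau) = (-1.002020, 0.127066); Gamma_xxx = 0.000000, Gamma_xxy = 0.000000, Gamma_xyy = 0.841322, Gamma_yxx = 0.000000, Gamma_yxy = 0.000000, Gamma_yyy = -0.870150; k2 = (-1.002020, 0.127066, -0.013584, 0.014049)
  k3: at (x, y) = (-1.150168, -0.481078), (dx/dtau, dy/dtau) = (-1.002024, 0.127074); Gamma_xxx = 0.000000, Gamma_xxy = 0.000000, Gamma_xyy = 0.841295, Gamma_yxx = 0.000000, Gamma_yxy = 0.000000, Gamma_yyy = -0.870154; k3 = (-1.002024, 0.127074, -0.013585, 0.014051)
  k4: at (x, y) = (-1.200269, -0.474724), (dx/dtau, dy/dtau) = (-1.002703, 0.127777); Gamma_xxx = 0.000000, Gamma_xxy = 0.000000, Gamma_xyy = 0.836272, Gamma_yxx = 0.000000, Gamma_yxy = 0.000000, Gamma_yyy = -0.870963; k4 = (-1.002703, 0.127777, -0.013654, 0.014220)
  Y <- Y + (h/6)(k1 + 2k2 + 2k3 + k4): x = -1.2003, y = -0.4747, dx/dtau = -1.0027, dy/dtau = 0.1278


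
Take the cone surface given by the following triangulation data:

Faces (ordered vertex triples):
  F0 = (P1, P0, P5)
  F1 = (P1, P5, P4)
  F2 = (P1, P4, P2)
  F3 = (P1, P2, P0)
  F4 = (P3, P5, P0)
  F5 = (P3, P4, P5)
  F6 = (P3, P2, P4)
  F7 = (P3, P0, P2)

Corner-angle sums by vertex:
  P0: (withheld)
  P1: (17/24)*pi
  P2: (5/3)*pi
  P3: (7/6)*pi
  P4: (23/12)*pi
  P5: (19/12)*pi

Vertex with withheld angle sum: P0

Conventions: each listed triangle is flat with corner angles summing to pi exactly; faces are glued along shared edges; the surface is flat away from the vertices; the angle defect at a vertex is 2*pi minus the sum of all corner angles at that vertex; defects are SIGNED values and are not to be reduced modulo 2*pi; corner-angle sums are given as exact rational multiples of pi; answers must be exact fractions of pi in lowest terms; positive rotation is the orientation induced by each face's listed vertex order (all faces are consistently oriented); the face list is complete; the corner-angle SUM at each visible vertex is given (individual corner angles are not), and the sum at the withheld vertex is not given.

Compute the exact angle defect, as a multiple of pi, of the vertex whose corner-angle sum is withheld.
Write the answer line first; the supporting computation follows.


Answer: defect(P0) = (25/24)*pi

V = 6, E = 12, F = 8; chi = V - E + F = 2
Gauss-Bonnet: total defect = 2*pi*chi = 4*pi; visible defects sum to (71/24)*pi


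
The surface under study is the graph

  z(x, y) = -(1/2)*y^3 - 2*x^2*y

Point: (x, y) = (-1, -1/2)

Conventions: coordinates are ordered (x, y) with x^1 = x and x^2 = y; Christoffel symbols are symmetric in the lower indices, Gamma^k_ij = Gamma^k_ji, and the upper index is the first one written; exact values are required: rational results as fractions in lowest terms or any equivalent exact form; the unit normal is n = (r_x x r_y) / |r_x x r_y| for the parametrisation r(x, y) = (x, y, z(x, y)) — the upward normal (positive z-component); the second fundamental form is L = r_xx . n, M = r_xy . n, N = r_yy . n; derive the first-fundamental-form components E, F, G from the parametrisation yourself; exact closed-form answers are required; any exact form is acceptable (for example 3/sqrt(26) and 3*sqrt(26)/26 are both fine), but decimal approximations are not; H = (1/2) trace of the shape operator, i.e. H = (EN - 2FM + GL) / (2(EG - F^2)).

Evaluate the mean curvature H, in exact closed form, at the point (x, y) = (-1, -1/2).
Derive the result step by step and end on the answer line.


z_x = -2, z_y = -19/8, z_xx = 2, z_xy = 4, z_yy = 3/2
E = 5, F = 19/4, G = 425/64; answer radicand W^2 = 681/64
unnormalised second-form numerators: l = 2, m = 4, n = 3/2; L = l/sqrt(681/64), and similarly M = m/sqrt(W^2), N = n/sqrt(W^2)
H = (E*n - 2*F*m + G*l) / (2*(EG - F^2)*sqrt(W^2)); E*n - 2*F*m + G*l = -551/32, EG - F^2 = 681/64, so H = (-551/681)/sqrt(681/64)

Answer: H = -4408*sqrt(681)/463761


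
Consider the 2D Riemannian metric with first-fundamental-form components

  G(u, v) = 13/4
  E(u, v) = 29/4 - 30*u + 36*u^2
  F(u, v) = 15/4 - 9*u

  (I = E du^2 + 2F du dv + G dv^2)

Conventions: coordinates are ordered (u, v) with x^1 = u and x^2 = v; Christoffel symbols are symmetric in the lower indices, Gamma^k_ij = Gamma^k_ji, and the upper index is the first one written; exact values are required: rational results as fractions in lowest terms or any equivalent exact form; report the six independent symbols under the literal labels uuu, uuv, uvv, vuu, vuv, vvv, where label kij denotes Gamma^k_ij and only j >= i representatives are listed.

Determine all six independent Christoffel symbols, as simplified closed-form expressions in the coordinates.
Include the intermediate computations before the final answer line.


E = 29/4 - 30*u + 36*u^2; F = 15/4 - 9*u; G = 13/4
Gamma^k_ij = (1/2) g^{kl} (d_i g_jl + d_j g_il - d_l g_ij), with g^inv = (1/(EG-F^2)) [[G, -F], [-F, E]]
first partials: E_u = -30 + 72*u, E_v = 0, F_u = -9, F_v = 0, G_u = 0, G_v = 0
D = EG - F^2 = 19/2 - 30*u + 36*u^2
expanded: Gamma^u_uu = (G E_u - 2F F_u + F E_v)/(2D), Gamma^u_uv = (G E_v - F G_u)/(2D), Gamma^u_vv = (2G F_v - G G_u - F G_v)/(2D), Gamma^v_uu = (2E F_u - E E_v - F E_u)/(2D), Gamma^v_uv = (E G_u - F E_v)/(2D), Gamma^v_vv = (E G_v - 2F F_v + F G_u)/(2D); substitute and cancel common factors

Answer: Gamma_uuu = (72*u - 30)/(72*u^2 - 60*u + 19), Gamma_uuv = 0, Gamma_uvv = 0, Gamma_vuu = -18/(72*u^2 - 60*u + 19), Gamma_vuv = 0, Gamma_vvv = 0


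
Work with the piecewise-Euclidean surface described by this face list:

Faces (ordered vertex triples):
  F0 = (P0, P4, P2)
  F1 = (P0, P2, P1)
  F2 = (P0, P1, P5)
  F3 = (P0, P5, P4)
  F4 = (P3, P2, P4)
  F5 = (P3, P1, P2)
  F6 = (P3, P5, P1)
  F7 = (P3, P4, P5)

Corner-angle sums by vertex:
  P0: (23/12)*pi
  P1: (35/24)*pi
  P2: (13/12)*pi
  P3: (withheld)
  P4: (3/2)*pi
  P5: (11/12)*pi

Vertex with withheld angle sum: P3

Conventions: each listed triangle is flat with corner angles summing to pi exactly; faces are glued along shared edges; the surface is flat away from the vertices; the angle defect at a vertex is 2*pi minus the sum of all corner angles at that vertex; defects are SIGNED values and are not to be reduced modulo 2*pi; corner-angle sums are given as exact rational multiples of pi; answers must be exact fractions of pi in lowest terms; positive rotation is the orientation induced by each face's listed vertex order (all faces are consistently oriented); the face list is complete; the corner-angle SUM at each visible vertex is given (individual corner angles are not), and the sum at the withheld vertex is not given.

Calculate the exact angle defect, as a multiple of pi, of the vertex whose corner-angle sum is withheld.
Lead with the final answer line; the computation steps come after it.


Answer: defect(P3) = (7/8)*pi

V = 6, E = 12, F = 8; chi = V - E + F = 2
Gauss-Bonnet: total defect = 2*pi*chi = 4*pi; visible defects sum to (25/8)*pi


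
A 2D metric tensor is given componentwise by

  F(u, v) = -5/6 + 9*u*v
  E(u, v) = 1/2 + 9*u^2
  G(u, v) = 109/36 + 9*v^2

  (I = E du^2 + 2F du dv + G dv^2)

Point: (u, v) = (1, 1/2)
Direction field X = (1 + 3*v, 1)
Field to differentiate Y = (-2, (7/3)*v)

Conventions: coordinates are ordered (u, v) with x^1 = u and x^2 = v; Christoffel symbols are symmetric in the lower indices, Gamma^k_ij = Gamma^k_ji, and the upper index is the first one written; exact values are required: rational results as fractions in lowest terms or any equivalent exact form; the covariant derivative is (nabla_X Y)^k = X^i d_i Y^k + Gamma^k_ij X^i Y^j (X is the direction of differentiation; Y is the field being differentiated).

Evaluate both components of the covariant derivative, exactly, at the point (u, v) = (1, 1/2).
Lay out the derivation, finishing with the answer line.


E = 19/2, F = 11/3, G = 95/18 at the point
E_u = 18, E_v = 0, F_u = 9/2, F_v = 9, G_u = 0, G_v = 9
EG - F^2 = 1321/36;  g^inv = (36/1321) * [[95/18, -11/3], [-11/3, 19/2]]
first-kind symbols [ij,l] = (1/2)(d_i g_jl + d_j g_il - d_l g_ij): [uu,u] = E_u/2 = 9, [uu,v] = F_u - E_v/2 = 9/2, [uv,u] = E_v/2 = 0, [uv,v] = G_u/2 = 0, [vv,u] = F_v - G_u/2 = 9, [vv,v] = G_v/2 = 9/2
Gamma^u_ij = (G*[ij,u] - F*[ij,v])/(EG - F^2), Gamma^v_ij = (E*[ij,v] - F*[ij,u])/(EG - F^2)
Gamma_uuu = 1116/1321, Gamma_uuv = 0, Gamma_uvv = 1116/1321, Gamma_vuu = 351/1321, Gamma_vuv = 0, Gamma_vvv = 351/1321
X = (5/2, 1), Y = (-2, 7/6) at the point

Answer: (nabla_X Y)^u = -4278/1321, (nabla_X Y)^v = 10421/7926


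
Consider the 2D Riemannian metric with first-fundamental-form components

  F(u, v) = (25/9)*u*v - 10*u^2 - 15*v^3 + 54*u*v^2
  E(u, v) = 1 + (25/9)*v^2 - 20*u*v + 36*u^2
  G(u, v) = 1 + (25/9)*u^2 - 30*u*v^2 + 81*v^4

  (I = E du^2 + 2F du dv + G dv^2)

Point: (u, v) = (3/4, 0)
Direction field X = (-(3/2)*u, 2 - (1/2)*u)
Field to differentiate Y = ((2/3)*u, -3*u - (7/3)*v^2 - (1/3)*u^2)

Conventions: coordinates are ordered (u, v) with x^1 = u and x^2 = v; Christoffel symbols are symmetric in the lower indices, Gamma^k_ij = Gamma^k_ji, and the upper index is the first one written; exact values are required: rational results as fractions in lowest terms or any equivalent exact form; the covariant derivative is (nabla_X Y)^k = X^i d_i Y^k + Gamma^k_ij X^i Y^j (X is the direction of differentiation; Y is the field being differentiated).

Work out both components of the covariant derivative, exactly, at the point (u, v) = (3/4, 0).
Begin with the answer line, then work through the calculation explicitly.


Answer: (nabla_X Y)^u = -15093/5840, (nabla_X Y)^v = 31165/7008

E = 85/4, F = -45/8, G = 41/16 at the point
E_u = 54, E_v = -15, F_u = -15, F_v = 25/12, G_u = 25/6, G_v = 0
EG - F^2 = 365/16;  g^inv = (16/365) * [[41/16, 45/8], [45/8, 85/4]]
first-kind symbols [ij,l] = (1/2)(d_i g_jl + d_j g_il - d_l g_ij): [uu,u] = E_u/2 = 27, [uu,v] = F_u - E_v/2 = -15/2, [uv,u] = E_v/2 = -15/2, [uv,v] = G_u/2 = 25/12, [vv,u] = F_v - G_u/2 = 0, [vv,v] = G_v/2 = 0
Gamma^u_ij = (G*[ij,u] - F*[ij,v])/(EG - F^2), Gamma^v_ij = (E*[ij,v] - F*[ij,u])/(EG - F^2)
Gamma_uuu = 432/365, Gamma_uuv = -24/73, Gamma_uvv = 0, Gamma_vuu = -24/73, Gamma_vuv = 20/219, Gamma_vvv = 0
X = (-9/8, 13/8), Y = (1/2, -39/16) at the point


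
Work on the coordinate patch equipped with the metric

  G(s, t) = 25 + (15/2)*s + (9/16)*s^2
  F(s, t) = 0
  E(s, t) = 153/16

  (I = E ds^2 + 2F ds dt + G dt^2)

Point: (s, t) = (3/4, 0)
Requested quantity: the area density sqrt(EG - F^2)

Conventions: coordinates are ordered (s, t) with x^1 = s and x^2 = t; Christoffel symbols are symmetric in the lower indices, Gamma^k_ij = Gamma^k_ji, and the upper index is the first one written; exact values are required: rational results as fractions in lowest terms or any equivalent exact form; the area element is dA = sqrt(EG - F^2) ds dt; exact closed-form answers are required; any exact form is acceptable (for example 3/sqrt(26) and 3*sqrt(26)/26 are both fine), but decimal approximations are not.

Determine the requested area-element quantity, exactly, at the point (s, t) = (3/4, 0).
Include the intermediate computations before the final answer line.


E = 153/16, F = 0, G = 7921/256; EG - F^2 = 1211913/4096

Answer: sqrt(EG - F^2) = 267*sqrt(17)/64


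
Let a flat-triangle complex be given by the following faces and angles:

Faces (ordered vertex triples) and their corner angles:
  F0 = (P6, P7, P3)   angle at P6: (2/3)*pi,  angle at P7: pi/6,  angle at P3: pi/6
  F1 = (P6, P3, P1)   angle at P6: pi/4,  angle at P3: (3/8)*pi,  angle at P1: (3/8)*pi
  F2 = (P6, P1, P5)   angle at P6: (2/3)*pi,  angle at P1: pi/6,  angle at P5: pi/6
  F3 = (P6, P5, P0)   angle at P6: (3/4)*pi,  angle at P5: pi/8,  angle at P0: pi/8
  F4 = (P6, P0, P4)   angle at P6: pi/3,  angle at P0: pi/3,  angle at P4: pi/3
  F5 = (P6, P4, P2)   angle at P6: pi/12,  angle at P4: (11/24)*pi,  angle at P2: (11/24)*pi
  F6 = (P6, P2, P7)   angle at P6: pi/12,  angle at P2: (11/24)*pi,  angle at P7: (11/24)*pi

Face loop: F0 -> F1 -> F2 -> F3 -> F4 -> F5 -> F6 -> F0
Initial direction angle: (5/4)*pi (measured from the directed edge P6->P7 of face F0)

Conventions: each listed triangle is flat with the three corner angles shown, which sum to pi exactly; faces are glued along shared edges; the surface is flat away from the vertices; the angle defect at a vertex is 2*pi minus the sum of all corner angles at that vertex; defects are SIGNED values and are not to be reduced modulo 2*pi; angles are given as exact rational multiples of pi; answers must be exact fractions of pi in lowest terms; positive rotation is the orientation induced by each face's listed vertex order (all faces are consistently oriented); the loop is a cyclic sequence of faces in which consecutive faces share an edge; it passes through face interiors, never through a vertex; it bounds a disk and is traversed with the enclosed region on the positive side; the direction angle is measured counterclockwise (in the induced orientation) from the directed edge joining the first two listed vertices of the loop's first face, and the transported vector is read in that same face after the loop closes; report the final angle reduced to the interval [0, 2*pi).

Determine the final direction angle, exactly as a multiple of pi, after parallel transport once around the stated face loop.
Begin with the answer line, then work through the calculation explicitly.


Answer: final direction angle = (5/12)*pi

enclosed vertex P6: corner angles sum to (17/6)*pi, defect = 2*pi - (17/6)*pi = (-5/6)*pi
transport around the loop rotates by the sum of enclosed defects; add to the initial angle mod 2*pi
final angle = (5/4)*pi - (5/6)*pi = (5/12)*pi (mod 2*pi)
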